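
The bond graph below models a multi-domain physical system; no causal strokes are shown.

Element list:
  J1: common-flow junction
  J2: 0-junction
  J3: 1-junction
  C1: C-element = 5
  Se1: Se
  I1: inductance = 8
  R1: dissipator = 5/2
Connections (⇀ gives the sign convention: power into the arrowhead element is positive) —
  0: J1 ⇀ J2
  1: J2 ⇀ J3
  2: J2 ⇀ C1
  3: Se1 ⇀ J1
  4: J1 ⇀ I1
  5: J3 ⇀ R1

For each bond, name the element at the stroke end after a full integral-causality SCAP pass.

#3 →J1  (source Se1 imposes e)
#2 →J2  (prefer integral on C1)
#0 →J1  (J2: bond 2 brought effort, rest push out)
#1 →J3  (J2 effort already set via bond 2)
#5 →R1  (only one flow-in slot at J3)
#4 →I1  (J1 needs exactly one f-in)

bond 0 →J1
bond 1 →J3
bond 2 →J2
bond 3 →J1
bond 4 →I1
bond 5 →R1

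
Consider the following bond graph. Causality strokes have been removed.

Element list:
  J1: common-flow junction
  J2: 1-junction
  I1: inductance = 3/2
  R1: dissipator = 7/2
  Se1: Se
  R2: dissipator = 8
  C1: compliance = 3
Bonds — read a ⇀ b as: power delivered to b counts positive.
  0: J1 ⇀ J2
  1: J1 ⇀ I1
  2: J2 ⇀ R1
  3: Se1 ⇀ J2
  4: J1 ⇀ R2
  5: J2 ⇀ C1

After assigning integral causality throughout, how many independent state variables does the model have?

2  (C1, I1 all integral)

bond 3 stroke→J2  (source Se1 imposes e)
bond 1 stroke→I1  (prefer integral on I1)
bond 0 stroke→J1  (1-jn J1 has f-setter on 1)
bond 4 stroke→J1  (common-f at J1 fixed by 1)
bond 2 stroke→J2  (J2: bond 0 brought flow, rest push out)
bond 5 stroke→J2  (J2: bond 0 brought flow, rest push out)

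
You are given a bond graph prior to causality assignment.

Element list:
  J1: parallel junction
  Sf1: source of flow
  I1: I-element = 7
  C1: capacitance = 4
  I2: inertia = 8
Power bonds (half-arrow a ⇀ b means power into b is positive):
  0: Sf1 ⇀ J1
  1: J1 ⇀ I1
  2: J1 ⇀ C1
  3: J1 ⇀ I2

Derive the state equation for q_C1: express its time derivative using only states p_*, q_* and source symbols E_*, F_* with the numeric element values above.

bond 0 |Sf1  (Sf1: flow source, stroke at near end)
bond 1 |I1  (I1 outputs flow p/I1)
bond 2 |J1  (C1: C, integral causality)
bond 3 |I2  (0-jn J1 has e-setter on 2)

dq_C1/dt = F_Sf1 - p_I1/7 - p_I2/8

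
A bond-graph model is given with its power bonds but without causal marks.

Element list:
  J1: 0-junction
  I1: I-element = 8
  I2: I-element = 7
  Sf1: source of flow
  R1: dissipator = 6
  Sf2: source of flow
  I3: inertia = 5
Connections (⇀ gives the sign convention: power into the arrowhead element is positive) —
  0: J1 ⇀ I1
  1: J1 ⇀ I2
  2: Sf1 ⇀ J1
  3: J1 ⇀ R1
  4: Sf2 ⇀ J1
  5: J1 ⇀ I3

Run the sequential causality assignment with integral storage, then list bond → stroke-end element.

β0 stroke→I1
β1 stroke→I2
β2 stroke→Sf1
β3 stroke→J1
β4 stroke→Sf2
β5 stroke→I3

b2 stroke→Sf1  (Sf1 fixes flow; stroke at Sf1)
b4 stroke→Sf2  (Sf2 (Sf) sets flow on bond)
b0 stroke→I1  (prefer integral on I1)
b1 stroke→I2  (I2 outputs flow p/I2)
b5 stroke→I3  (I3 outputs flow p/I3)
b3 stroke→J1  (J1: last free bond brings effort in)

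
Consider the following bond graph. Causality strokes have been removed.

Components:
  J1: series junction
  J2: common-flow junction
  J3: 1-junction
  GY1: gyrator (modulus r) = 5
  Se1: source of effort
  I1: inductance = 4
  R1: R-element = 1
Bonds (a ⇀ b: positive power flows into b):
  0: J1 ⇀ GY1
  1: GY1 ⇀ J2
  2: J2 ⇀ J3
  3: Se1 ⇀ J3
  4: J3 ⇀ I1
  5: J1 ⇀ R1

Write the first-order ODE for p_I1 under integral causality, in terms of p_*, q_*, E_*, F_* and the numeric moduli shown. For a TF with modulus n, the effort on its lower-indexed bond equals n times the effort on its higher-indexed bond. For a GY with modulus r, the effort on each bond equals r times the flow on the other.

dp_I1/dt = E_Se1 - 25*p_I1/4

b3 stroke→J3  (source Se1 imposes e)
b4 stroke→I1  (I1 integral (f out))
b2 stroke→J3  (1-jn J3 has f-setter on 4)
b1 stroke→J2  (J2 flow already set via bond 2)
b0 stroke→J1  (GY GY1: same side as bond 1)
b5 stroke→R1  (J1: last free bond brings flow in)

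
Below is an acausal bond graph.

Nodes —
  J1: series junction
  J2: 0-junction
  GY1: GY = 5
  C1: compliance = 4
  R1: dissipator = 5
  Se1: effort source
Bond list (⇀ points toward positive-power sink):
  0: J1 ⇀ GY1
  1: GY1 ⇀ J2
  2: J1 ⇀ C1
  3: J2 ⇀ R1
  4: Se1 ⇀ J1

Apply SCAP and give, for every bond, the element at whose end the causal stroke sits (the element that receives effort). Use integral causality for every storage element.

β4 stroke at J1  (Se1 (Se) sets effort on bond)
β2 stroke at J1  (prefer integral on C1)
β0 stroke at GY1  (J1 needs exactly one f-in)
β1 stroke at GY1  (GY1: gyrator matches bond 0)
β3 stroke at J2  (J2: last free bond brings effort in)

β0 stroke→GY1
β1 stroke→GY1
β2 stroke→J1
β3 stroke→J2
β4 stroke→J1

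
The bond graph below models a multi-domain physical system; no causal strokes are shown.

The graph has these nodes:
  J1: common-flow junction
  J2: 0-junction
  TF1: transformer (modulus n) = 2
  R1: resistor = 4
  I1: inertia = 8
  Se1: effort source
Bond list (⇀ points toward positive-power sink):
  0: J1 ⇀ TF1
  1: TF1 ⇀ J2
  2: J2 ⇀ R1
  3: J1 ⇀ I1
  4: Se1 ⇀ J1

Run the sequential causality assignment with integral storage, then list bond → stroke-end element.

bond 4 stroke→J1  (Se1: effort source, stroke at far end)
bond 3 stroke→I1  (I1 integral (f out))
bond 0 stroke→J1  (J1 flow already set via bond 3)
bond 1 stroke→TF1  (TF1: transformer flips bond 0)
bond 2 stroke→J2  (only one effort-in slot at J2)

b0 |J1
b1 |TF1
b2 |J2
b3 |I1
b4 |J1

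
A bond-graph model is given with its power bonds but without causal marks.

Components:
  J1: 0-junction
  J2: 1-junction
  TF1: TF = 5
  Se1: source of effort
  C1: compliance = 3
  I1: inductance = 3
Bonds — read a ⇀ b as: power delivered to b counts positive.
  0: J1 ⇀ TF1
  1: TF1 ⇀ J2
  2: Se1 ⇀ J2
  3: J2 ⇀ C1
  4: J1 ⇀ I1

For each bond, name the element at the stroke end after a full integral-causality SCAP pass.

b0 →J1
b1 →TF1
b2 →J2
b3 →J2
b4 →I1

#2 stroke at J2  (Se1: effort source, stroke at far end)
#3 stroke at J2  (C1 integral (e out))
#1 stroke at TF1  (closing 1-jn rule on J2)
#0 stroke at J1  (TF TF1: opposite of bond 1)
#4 stroke at I1  (J1 effort already set via bond 0)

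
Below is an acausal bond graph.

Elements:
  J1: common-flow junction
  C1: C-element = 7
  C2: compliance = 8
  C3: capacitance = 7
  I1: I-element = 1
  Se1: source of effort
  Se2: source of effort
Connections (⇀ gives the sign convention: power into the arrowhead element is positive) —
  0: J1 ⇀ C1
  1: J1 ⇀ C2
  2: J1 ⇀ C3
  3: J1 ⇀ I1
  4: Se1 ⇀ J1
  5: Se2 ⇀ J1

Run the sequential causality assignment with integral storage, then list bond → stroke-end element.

#0 stroke at J1
#1 stroke at J1
#2 stroke at J1
#3 stroke at I1
#4 stroke at J1
#5 stroke at J1

β4 →J1  (Se1 fixes effort; stroke away)
β5 →J1  (source Se2 imposes e)
β0 →J1  (C1 outputs effort q/C1)
β1 →J1  (C2 integral (e out))
β2 →J1  (C3 outputs effort q/C3)
β3 →I1  (only one flow-in slot at J1)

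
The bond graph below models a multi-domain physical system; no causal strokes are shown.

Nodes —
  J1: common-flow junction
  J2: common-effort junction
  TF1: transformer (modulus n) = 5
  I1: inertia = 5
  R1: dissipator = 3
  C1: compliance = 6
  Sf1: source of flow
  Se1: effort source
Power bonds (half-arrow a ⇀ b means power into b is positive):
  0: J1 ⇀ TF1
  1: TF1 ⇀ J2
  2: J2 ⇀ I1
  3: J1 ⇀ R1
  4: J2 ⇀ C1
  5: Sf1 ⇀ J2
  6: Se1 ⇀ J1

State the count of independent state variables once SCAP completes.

2  (C1, I1 all integral)

b5 →Sf1  (Sf1 fixes flow; stroke at Sf1)
b6 →J1  (Se1 fixes effort; stroke away)
b2 →I1  (prefer integral on I1)
b4 →J2  (C1 integral (e out))
b1 →TF1  (J2: bond 4 brought effort, rest push out)
b0 →J1  (through TF1, causality passes straight; one stroke at TF1)
b3 →R1  (J1: last free bond brings flow in)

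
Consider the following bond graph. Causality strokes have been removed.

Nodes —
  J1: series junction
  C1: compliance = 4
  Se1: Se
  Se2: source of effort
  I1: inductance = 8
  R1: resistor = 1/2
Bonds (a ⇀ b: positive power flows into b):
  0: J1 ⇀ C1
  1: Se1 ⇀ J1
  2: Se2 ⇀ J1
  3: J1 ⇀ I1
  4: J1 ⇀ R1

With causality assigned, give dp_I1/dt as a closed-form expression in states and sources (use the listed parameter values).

bond 1 →J1  (Se1: effort source, stroke at far end)
bond 2 →J1  (Se2 fixes effort; stroke away)
bond 0 →J1  (C1 integral (e out))
bond 3 →I1  (prefer integral on I1)
bond 4 →J1  (1-jn J1 has f-setter on 3)

dp_I1/dt = E_Se1 + E_Se2 - p_I1/16 - q_C1/4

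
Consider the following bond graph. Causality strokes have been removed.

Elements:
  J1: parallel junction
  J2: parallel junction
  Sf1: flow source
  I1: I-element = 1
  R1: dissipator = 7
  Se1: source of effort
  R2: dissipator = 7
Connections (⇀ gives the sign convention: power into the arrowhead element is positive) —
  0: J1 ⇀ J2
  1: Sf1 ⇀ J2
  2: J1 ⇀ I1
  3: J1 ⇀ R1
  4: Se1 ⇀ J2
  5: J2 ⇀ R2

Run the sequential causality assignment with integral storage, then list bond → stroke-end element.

β0 stroke at J1
β1 stroke at Sf1
β2 stroke at I1
β3 stroke at R1
β4 stroke at J2
β5 stroke at R2

#1 |Sf1  (Sf1 (Sf) sets flow on bond)
#4 |J2  (Se1 fixes effort; stroke away)
#0 |J1  (common-e at J2 fixed by 4)
#5 |R2  (0-jn J2 has e-setter on 4)
#2 |I1  (J1 effort already set via bond 0)
#3 |R1  (0-jn J1 has e-setter on 0)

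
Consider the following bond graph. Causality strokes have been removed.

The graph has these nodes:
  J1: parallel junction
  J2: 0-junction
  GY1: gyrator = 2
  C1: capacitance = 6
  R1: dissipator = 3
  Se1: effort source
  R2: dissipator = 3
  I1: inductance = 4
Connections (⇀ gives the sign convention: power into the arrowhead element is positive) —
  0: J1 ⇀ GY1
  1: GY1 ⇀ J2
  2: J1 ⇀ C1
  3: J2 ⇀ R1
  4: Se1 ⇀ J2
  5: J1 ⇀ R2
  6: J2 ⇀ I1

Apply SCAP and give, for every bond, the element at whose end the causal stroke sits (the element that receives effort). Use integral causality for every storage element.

#0 |GY1
#1 |GY1
#2 |J1
#3 |R1
#4 |J2
#5 |R2
#6 |I1

b4 stroke→J2  (Se1: effort source, stroke at far end)
b1 stroke→GY1  (J2 effort already set via bond 4)
b3 stroke→R1  (J2: bond 4 brought effort, rest push out)
b6 stroke→I1  (0-jn J2 has e-setter on 4)
b0 stroke→GY1  (GY1 both-in/both-out from 1)
b2 stroke→J1  (prefer integral on C1)
b5 stroke→R2  (J1 effort already set via bond 2)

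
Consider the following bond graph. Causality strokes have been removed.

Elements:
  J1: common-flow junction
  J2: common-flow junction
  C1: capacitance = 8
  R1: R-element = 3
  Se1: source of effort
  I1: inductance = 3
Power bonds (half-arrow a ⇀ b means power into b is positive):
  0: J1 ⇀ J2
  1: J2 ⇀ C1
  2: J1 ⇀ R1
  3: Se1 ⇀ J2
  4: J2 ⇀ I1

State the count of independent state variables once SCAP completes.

β3 |J2  (Se1: effort source, stroke at far end)
β1 |J2  (C1: C, integral causality)
β4 |I1  (I1 integral (f out))
β0 |J2  (J2 flow already set via bond 4)
β2 |J1  (1-jn J1 has f-setter on 0)

2  (C1, I1 all integral)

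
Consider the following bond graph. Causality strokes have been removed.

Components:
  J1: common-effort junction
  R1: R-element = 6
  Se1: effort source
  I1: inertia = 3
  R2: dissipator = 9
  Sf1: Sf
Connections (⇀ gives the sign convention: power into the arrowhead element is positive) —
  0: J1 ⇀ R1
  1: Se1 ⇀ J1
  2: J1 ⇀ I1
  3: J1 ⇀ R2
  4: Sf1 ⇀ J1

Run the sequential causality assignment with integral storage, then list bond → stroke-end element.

β0 stroke at R1
β1 stroke at J1
β2 stroke at I1
β3 stroke at R2
β4 stroke at Sf1

bond 1 stroke→J1  (Se1 fixes effort; stroke away)
bond 4 stroke→Sf1  (Sf1 (Sf) sets flow on bond)
bond 0 stroke→R1  (0-jn J1 has e-setter on 1)
bond 2 stroke→I1  (0-jn J1 has e-setter on 1)
bond 3 stroke→R2  (0-jn J1 has e-setter on 1)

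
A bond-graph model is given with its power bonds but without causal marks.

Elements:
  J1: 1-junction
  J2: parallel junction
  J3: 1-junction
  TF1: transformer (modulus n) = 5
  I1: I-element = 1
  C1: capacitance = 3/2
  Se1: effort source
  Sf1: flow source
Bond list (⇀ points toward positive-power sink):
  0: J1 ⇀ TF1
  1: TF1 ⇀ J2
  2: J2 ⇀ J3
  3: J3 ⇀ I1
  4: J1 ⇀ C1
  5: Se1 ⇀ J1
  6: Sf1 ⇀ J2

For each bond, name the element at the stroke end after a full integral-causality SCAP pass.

bond 5 stroke→J1  (Se1 fixes effort; stroke away)
bond 6 stroke→Sf1  (Sf1 fixes flow; stroke at Sf1)
bond 3 stroke→I1  (I1: I, integral causality)
bond 2 stroke→J3  (1-jn J3 has f-setter on 3)
bond 1 stroke→J2  (closing 0-jn rule on J2)
bond 0 stroke→TF1  (TF1 one-in-one-out from 1)
bond 4 stroke→J1  (J1 flow already set via bond 0)

bond 0 →TF1
bond 1 →J2
bond 2 →J3
bond 3 →I1
bond 4 →J1
bond 5 →J1
bond 6 →Sf1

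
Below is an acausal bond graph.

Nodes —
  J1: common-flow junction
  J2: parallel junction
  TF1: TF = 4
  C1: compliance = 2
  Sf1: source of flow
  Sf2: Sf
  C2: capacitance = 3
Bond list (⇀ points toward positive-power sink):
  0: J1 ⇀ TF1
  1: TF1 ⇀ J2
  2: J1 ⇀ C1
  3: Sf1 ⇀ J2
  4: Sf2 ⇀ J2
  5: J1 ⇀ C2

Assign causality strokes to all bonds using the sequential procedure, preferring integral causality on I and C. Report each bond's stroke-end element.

#3 →Sf1  (Sf1: flow source, stroke at near end)
#4 →Sf2  (Sf2 fixes flow; stroke at Sf2)
#1 →J2  (J2 needs exactly one e-in)
#0 →TF1  (TF1: transformer flips bond 1)
#2 →J1  (J1: bond 0 brought flow, rest push out)
#5 →J1  (J1 flow already set via bond 0)

β0 →TF1
β1 →J2
β2 →J1
β3 →Sf1
β4 →Sf2
β5 →J1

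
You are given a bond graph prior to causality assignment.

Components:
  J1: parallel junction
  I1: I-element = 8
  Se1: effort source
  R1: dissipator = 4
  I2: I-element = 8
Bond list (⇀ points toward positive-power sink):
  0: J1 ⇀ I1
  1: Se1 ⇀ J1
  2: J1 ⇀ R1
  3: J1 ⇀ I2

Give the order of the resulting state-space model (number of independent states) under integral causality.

2  (I1, I2 all integral)

bond 1 →J1  (Se1 fixes effort; stroke away)
bond 0 →I1  (J1 effort already set via bond 1)
bond 2 →R1  (common-e at J1 fixed by 1)
bond 3 →I2  (common-e at J1 fixed by 1)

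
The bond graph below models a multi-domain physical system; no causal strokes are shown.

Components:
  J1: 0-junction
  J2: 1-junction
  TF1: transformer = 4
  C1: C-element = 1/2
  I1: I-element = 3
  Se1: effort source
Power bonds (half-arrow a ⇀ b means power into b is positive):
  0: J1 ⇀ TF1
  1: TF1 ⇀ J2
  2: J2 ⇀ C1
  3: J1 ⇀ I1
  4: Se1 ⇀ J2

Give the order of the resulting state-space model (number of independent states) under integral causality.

2  (C1, I1 all integral)

bond 4 stroke at J2  (source Se1 imposes e)
bond 2 stroke at J2  (C1 integral (e out))
bond 1 stroke at TF1  (closing 1-jn rule on J2)
bond 0 stroke at J1  (TF1: transformer flips bond 1)
bond 3 stroke at I1  (J1 effort already set via bond 0)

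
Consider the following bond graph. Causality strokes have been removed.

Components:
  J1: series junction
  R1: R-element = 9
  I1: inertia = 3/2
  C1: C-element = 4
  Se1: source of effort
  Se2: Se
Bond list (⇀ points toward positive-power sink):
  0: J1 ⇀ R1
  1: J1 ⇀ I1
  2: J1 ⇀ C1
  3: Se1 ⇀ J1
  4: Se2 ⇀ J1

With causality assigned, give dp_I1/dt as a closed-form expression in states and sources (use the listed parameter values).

dp_I1/dt = E_Se1 + E_Se2 - 6*p_I1 - q_C1/4

bond 3 →J1  (Se1 (Se) sets effort on bond)
bond 4 →J1  (Se2 (Se) sets effort on bond)
bond 1 →I1  (I1 integral (f out))
bond 0 →J1  (1-jn J1 has f-setter on 1)
bond 2 →J1  (J1: bond 1 brought flow, rest push out)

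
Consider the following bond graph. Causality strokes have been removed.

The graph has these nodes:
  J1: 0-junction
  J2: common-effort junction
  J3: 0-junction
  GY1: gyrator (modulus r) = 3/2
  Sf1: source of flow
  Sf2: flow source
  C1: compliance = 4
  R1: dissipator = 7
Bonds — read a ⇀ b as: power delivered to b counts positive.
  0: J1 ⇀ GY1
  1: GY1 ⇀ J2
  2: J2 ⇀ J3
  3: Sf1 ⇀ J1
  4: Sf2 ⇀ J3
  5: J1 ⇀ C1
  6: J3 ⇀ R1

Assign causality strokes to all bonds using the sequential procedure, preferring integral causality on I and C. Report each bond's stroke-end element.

β0 →GY1
β1 →GY1
β2 →J2
β3 →Sf1
β4 →Sf2
β5 →J1
β6 →J3

#3 stroke→Sf1  (Sf1: flow source, stroke at near end)
#4 stroke→Sf2  (Sf2 fixes flow; stroke at Sf2)
#5 stroke→J1  (C1 outputs effort q/C1)
#0 stroke→GY1  (J1: bond 5 brought effort, rest push out)
#1 stroke→GY1  (GY1: gyrator matches bond 0)
#2 stroke→J2  (only one effort-in slot at J2)
#6 stroke→J3  (closing 0-jn rule on J3)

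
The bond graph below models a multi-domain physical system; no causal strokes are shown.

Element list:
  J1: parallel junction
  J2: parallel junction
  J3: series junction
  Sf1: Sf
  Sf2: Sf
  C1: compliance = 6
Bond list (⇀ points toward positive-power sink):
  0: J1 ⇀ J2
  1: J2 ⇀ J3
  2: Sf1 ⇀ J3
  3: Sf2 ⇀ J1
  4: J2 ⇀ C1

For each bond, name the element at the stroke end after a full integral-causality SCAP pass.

#2 stroke at Sf1  (Sf1 (Sf) sets flow on bond)
#3 stroke at Sf2  (Sf2 fixes flow; stroke at Sf2)
#0 stroke at J1  (closing 0-jn rule on J1)
#1 stroke at J3  (1-jn J3 has f-setter on 2)
#4 stroke at J2  (J2 needs exactly one e-in)

b0 |J1
b1 |J3
b2 |Sf1
b3 |Sf2
b4 |J2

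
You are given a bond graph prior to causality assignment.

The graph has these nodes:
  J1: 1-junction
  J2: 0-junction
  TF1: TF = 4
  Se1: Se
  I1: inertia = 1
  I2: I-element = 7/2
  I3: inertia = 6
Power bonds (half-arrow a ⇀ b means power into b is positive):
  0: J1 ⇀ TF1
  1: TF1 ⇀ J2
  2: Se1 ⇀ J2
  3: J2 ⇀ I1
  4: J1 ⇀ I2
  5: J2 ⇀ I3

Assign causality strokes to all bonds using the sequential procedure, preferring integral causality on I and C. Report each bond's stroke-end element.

β0 →J1
β1 →TF1
β2 →J2
β3 →I1
β4 →I2
β5 →I3

β2 stroke→J2  (Se1 (Se) sets effort on bond)
β1 stroke→TF1  (J2: bond 2 brought effort, rest push out)
β3 stroke→I1  (common-e at J2 fixed by 2)
β5 stroke→I3  (common-e at J2 fixed by 2)
β0 stroke→J1  (through TF1, causality passes straight; one stroke at TF1)
β4 stroke→I2  (only one flow-in slot at J1)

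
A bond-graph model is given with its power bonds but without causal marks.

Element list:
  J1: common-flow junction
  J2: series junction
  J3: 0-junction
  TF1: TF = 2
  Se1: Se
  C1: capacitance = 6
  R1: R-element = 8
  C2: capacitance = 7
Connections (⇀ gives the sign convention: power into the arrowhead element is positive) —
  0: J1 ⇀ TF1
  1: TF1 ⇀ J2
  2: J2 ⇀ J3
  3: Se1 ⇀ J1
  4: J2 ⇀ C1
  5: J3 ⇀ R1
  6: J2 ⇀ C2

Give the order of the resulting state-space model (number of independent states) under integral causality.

2  (C1, C2 all integral)

bond 3 →J1  (Se1: effort source, stroke at far end)
bond 0 →TF1  (closing 1-jn rule on J1)
bond 1 →J2  (through TF1, causality passes straight; one stroke at TF1)
bond 4 →J2  (C1 integral (e out))
bond 6 →J2  (C2: C, integral causality)
bond 2 →J3  (closing 1-jn rule on J2)
bond 5 →R1  (J3 effort already set via bond 2)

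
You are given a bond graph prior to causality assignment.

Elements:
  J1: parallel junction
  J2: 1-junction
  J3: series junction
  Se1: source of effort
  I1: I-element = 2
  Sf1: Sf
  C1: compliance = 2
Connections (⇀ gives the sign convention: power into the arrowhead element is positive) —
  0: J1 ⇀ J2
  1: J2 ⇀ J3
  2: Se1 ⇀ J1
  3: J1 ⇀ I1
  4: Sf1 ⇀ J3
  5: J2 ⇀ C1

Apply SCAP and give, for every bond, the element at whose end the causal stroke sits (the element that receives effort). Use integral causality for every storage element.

b0 stroke→J2
b1 stroke→J3
b2 stroke→J1
b3 stroke→I1
b4 stroke→Sf1
b5 stroke→J2

b2 stroke at J1  (Se1: effort source, stroke at far end)
b4 stroke at Sf1  (Sf1 fixes flow; stroke at Sf1)
b0 stroke at J2  (common-e at J1 fixed by 2)
b3 stroke at I1  (J1: bond 2 brought effort, rest push out)
b1 stroke at J3  (J3 flow already set via bond 4)
b5 stroke at J2  (J2: bond 1 brought flow, rest push out)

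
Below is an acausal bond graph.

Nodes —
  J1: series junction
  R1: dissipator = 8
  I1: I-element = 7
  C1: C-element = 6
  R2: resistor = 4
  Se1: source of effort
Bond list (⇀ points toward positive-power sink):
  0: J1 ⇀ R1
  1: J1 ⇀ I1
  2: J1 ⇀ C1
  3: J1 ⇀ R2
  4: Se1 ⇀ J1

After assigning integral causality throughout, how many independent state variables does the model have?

β4 stroke→J1  (Se1 (Se) sets effort on bond)
β1 stroke→I1  (prefer integral on I1)
β0 stroke→J1  (common-f at J1 fixed by 1)
β2 stroke→J1  (J1 flow already set via bond 1)
β3 stroke→J1  (1-jn J1 has f-setter on 1)

2  (C1, I1 all integral)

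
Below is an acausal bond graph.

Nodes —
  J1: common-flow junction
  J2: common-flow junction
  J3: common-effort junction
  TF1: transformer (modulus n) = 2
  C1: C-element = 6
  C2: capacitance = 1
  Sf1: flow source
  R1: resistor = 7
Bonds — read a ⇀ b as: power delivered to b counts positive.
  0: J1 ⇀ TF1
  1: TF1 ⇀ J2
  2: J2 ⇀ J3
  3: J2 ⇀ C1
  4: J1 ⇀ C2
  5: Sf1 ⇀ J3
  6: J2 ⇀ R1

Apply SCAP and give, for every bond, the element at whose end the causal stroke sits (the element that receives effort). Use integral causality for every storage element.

b5 |Sf1  (Sf1 (Sf) sets flow on bond)
b2 |J3  (J3: last free bond brings effort in)
b1 |J2  (J2 flow already set via bond 2)
b3 |J2  (1-jn J2 has f-setter on 2)
b6 |J2  (J2: bond 2 brought flow, rest push out)
b0 |TF1  (TF1: transformer flips bond 1)
b4 |J1  (1-jn J1 has f-setter on 0)

bond 0 |TF1
bond 1 |J2
bond 2 |J3
bond 3 |J2
bond 4 |J1
bond 5 |Sf1
bond 6 |J2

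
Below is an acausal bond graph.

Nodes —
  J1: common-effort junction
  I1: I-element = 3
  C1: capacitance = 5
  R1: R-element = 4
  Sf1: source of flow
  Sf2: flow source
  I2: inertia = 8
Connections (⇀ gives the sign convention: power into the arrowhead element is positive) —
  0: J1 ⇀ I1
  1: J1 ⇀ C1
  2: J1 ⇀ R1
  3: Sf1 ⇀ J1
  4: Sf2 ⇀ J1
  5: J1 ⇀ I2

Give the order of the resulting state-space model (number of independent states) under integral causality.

β3 →Sf1  (Sf1 fixes flow; stroke at Sf1)
β4 →Sf2  (Sf2: flow source, stroke at near end)
β0 →I1  (prefer integral on I1)
β1 →J1  (C1 outputs effort q/C1)
β2 →R1  (J1: bond 1 brought effort, rest push out)
β5 →I2  (J1 effort already set via bond 1)

3  (C1, I1, I2 all integral)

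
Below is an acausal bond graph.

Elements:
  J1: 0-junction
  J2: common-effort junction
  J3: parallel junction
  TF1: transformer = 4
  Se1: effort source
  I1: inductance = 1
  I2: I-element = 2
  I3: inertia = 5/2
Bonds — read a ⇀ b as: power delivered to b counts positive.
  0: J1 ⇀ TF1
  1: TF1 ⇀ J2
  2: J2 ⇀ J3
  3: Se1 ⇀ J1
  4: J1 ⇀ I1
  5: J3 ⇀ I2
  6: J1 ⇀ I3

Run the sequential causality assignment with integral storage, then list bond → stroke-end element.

bond 3 →J1  (Se1 (Se) sets effort on bond)
bond 0 →TF1  (common-e at J1 fixed by 3)
bond 4 →I1  (J1 effort already set via bond 3)
bond 6 →I3  (common-e at J1 fixed by 3)
bond 1 →J2  (TF1 one-in-one-out from 0)
bond 2 →J3  (J2: bond 1 brought effort, rest push out)
bond 5 →I2  (common-e at J3 fixed by 2)

bond 0 →TF1
bond 1 →J2
bond 2 →J3
bond 3 →J1
bond 4 →I1
bond 5 →I2
bond 6 →I3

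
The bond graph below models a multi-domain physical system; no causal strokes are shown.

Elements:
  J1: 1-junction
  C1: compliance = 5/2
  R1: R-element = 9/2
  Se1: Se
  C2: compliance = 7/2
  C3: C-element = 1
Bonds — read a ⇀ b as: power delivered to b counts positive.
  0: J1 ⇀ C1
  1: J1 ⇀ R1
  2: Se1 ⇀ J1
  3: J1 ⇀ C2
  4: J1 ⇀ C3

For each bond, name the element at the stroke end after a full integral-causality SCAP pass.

#0 →J1
#1 →R1
#2 →J1
#3 →J1
#4 →J1

#2 |J1  (source Se1 imposes e)
#0 |J1  (prefer integral on C1)
#3 |J1  (C2 integral (e out))
#4 |J1  (prefer integral on C3)
#1 |R1  (closing 1-jn rule on J1)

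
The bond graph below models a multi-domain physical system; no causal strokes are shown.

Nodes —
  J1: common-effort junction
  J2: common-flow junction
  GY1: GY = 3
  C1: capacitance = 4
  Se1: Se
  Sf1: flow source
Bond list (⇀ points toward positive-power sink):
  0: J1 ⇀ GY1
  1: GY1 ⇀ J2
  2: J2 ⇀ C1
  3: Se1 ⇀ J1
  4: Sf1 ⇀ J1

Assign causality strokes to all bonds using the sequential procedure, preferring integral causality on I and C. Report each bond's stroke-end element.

b0 stroke at GY1
b1 stroke at GY1
b2 stroke at J2
b3 stroke at J1
b4 stroke at Sf1

β3 stroke at J1  (Se1 fixes effort; stroke away)
β4 stroke at Sf1  (source Sf1 imposes f)
β0 stroke at GY1  (J1: bond 3 brought effort, rest push out)
β1 stroke at GY1  (GY GY1: same side as bond 0)
β2 stroke at J2  (common-f at J2 fixed by 1)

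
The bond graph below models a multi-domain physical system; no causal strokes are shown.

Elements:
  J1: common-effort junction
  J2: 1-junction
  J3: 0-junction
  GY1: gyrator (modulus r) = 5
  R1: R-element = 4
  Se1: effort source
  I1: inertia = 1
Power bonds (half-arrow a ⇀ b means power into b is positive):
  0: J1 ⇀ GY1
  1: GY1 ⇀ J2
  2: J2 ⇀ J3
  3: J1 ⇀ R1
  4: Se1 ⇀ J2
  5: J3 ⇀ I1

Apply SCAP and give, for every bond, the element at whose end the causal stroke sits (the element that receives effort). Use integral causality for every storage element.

bond 0 |J1
bond 1 |J2
bond 2 |J3
bond 3 |R1
bond 4 |J2
bond 5 |I1

β4 →J2  (Se1 fixes effort; stroke away)
β5 →I1  (prefer integral on I1)
β2 →J3  (J3: last free bond brings effort in)
β1 →J2  (J2: bond 2 brought flow, rest push out)
β0 →J1  (through GY1, causality inverts; strokes same side of GY1)
β3 →R1  (J1 effort already set via bond 0)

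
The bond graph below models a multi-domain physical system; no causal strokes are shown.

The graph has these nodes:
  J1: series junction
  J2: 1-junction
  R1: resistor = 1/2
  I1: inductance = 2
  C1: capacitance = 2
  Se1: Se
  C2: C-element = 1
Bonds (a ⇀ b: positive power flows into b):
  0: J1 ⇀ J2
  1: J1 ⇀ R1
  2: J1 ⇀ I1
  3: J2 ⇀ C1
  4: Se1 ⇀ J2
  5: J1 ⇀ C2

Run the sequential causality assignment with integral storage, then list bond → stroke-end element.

β0 stroke→J1
β1 stroke→J1
β2 stroke→I1
β3 stroke→J2
β4 stroke→J2
β5 stroke→J1

bond 4 stroke at J2  (Se1 fixes effort; stroke away)
bond 2 stroke at I1  (prefer integral on I1)
bond 0 stroke at J1  (J1: bond 2 brought flow, rest push out)
bond 1 stroke at J1  (1-jn J1 has f-setter on 2)
bond 5 stroke at J1  (1-jn J1 has f-setter on 2)
bond 3 stroke at J2  (1-jn J2 has f-setter on 0)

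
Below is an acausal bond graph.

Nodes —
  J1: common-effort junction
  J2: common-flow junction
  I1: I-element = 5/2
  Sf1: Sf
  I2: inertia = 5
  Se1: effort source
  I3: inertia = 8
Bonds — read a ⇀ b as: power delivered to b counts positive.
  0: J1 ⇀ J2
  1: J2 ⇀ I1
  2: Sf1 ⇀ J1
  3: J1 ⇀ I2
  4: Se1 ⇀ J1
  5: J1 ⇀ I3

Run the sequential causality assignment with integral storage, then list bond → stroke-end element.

b2 stroke at Sf1  (Sf1 (Sf) sets flow on bond)
b4 stroke at J1  (Se1 fixes effort; stroke away)
b0 stroke at J2  (J1 effort already set via bond 4)
b3 stroke at I2  (J1: bond 4 brought effort, rest push out)
b5 stroke at I3  (J1 effort already set via bond 4)
b1 stroke at I1  (closing 1-jn rule on J2)

b0 stroke→J2
b1 stroke→I1
b2 stroke→Sf1
b3 stroke→I2
b4 stroke→J1
b5 stroke→I3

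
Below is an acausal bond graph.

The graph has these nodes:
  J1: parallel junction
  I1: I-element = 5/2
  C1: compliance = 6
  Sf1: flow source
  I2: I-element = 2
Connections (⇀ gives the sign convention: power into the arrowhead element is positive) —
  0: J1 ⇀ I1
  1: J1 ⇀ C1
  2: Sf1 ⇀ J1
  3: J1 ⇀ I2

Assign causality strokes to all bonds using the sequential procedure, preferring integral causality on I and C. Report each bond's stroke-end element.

#0 →I1
#1 →J1
#2 →Sf1
#3 →I2

#2 |Sf1  (Sf1: flow source, stroke at near end)
#0 |I1  (prefer integral on I1)
#1 |J1  (C1 outputs effort q/C1)
#3 |I2  (J1: bond 1 brought effort, rest push out)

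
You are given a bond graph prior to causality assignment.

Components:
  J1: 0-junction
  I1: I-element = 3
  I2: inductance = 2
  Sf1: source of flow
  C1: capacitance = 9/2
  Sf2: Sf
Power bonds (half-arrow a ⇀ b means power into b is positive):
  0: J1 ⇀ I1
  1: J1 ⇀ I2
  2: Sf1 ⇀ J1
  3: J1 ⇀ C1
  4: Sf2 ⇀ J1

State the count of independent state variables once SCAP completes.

#2 |Sf1  (Sf1 (Sf) sets flow on bond)
#4 |Sf2  (Sf2 fixes flow; stroke at Sf2)
#0 |I1  (I1 outputs flow p/I1)
#1 |I2  (I2 integral (f out))
#3 |J1  (closing 0-jn rule on J1)

3  (C1, I1, I2 all integral)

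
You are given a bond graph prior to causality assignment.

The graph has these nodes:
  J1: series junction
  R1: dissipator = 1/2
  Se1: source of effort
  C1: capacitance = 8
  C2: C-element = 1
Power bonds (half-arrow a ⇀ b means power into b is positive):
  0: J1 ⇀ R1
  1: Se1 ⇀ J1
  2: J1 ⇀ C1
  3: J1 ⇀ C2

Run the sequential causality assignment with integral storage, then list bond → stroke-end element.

#1 →J1  (Se1 (Se) sets effort on bond)
#2 →J1  (prefer integral on C1)
#3 →J1  (prefer integral on C2)
#0 →R1  (only one flow-in slot at J1)

#0 |R1
#1 |J1
#2 |J1
#3 |J1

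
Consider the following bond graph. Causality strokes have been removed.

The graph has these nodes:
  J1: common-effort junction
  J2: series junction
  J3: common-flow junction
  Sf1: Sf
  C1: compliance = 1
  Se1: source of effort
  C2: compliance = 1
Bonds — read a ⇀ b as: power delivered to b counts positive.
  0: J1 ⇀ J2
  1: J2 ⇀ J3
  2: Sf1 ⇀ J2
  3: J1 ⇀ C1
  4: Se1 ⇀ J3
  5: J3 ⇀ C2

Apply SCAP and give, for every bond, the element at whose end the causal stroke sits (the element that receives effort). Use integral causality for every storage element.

#0 |J2
#1 |J2
#2 |Sf1
#3 |J1
#4 |J3
#5 |J3

#2 |Sf1  (Sf1: flow source, stroke at near end)
#4 |J3  (Se1 fixes effort; stroke away)
#0 |J2  (J2 flow already set via bond 2)
#1 |J2  (J2 flow already set via bond 2)
#5 |J3  (J3: bond 1 brought flow, rest push out)
#3 |J1  (only one effort-in slot at J1)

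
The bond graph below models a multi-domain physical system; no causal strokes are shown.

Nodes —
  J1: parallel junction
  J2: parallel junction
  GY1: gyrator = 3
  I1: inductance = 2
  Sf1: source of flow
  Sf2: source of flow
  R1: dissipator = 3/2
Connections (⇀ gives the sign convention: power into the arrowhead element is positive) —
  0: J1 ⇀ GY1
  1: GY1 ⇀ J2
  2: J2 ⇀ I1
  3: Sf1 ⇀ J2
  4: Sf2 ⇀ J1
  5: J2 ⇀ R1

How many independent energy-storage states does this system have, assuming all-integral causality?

1  (I1 all integral)

bond 3 stroke→Sf1  (source Sf1 imposes f)
bond 4 stroke→Sf2  (Sf2: flow source, stroke at near end)
bond 0 stroke→J1  (J1 needs exactly one e-in)
bond 1 stroke→J2  (GY1: gyrator matches bond 0)
bond 2 stroke→I1  (common-e at J2 fixed by 1)
bond 5 stroke→R1  (J2: bond 1 brought effort, rest push out)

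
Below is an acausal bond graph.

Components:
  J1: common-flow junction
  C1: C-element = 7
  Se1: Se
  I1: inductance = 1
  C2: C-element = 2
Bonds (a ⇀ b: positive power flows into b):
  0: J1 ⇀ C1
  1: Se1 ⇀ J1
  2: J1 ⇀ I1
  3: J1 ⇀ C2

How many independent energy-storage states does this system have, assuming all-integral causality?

bond 1 |J1  (Se1 (Se) sets effort on bond)
bond 0 |J1  (prefer integral on C1)
bond 2 |I1  (I1 integral (f out))
bond 3 |J1  (J1 flow already set via bond 2)

3  (C1, C2, I1 all integral)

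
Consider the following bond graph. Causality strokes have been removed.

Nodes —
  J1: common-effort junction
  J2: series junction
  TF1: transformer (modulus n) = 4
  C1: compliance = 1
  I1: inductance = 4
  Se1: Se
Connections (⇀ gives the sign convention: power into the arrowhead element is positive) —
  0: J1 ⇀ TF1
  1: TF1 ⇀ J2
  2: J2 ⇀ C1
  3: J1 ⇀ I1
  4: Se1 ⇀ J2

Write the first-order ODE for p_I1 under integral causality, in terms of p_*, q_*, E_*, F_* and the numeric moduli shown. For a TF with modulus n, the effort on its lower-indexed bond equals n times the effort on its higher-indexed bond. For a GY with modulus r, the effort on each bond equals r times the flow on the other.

dp_I1/dt = -4*E_Se1 + 4*q_C1

#4 stroke→J2  (Se1 (Se) sets effort on bond)
#2 stroke→J2  (C1 integral (e out))
#1 stroke→TF1  (J2 needs exactly one f-in)
#0 stroke→J1  (TF1: transformer flips bond 1)
#3 stroke→I1  (J1 effort already set via bond 0)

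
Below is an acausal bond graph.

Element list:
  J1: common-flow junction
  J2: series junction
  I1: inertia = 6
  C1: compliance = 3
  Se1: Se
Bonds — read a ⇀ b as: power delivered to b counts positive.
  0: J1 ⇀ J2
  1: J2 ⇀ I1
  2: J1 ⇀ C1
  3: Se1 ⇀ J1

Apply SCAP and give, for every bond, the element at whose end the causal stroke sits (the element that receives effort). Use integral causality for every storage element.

#0 stroke→J2
#1 stroke→I1
#2 stroke→J1
#3 stroke→J1

b3 stroke at J1  (Se1 fixes effort; stroke away)
b1 stroke at I1  (I1 integral (f out))
b0 stroke at J2  (J2: bond 1 brought flow, rest push out)
b2 stroke at J1  (J1: bond 0 brought flow, rest push out)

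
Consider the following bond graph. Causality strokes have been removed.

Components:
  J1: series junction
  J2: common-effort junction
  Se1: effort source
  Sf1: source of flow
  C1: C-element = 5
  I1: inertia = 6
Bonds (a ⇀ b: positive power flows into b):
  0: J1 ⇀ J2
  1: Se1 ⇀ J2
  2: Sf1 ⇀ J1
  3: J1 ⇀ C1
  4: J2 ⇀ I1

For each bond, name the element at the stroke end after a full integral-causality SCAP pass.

b1 |J2  (source Se1 imposes e)
b2 |Sf1  (Sf1: flow source, stroke at near end)
b0 |J1  (1-jn J1 has f-setter on 2)
b3 |J1  (1-jn J1 has f-setter on 2)
b4 |I1  (J2 effort already set via bond 1)

bond 0 |J1
bond 1 |J2
bond 2 |Sf1
bond 3 |J1
bond 4 |I1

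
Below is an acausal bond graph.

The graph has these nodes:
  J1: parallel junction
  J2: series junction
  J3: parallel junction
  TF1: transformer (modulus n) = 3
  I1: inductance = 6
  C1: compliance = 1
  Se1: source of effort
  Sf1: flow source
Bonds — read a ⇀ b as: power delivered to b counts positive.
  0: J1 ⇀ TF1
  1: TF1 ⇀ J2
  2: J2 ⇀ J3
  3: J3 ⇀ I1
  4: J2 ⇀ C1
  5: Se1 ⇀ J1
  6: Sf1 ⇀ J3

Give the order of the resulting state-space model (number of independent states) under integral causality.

#5 |J1  (Se1 (Se) sets effort on bond)
#6 |Sf1  (Sf1 fixes flow; stroke at Sf1)
#0 |TF1  (0-jn J1 has e-setter on 5)
#1 |J2  (TF1: transformer flips bond 0)
#3 |I1  (I1 integral (f out))
#2 |J3  (only one effort-in slot at J3)
#4 |J2  (J2 flow already set via bond 2)

2  (C1, I1 all integral)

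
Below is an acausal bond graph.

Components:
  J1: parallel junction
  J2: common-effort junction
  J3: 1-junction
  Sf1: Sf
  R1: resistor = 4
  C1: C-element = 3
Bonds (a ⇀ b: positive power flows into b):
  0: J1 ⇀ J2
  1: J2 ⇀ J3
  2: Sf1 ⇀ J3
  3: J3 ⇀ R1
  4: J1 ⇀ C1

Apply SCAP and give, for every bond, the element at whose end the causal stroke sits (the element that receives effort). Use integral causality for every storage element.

b0 →J2
b1 →J3
b2 →Sf1
b3 →J3
b4 →J1

#2 stroke→Sf1  (Sf1: flow source, stroke at near end)
#1 stroke→J3  (1-jn J3 has f-setter on 2)
#3 stroke→J3  (J3: bond 2 brought flow, rest push out)
#0 stroke→J2  (closing 0-jn rule on J2)
#4 stroke→J1  (J1 needs exactly one e-in)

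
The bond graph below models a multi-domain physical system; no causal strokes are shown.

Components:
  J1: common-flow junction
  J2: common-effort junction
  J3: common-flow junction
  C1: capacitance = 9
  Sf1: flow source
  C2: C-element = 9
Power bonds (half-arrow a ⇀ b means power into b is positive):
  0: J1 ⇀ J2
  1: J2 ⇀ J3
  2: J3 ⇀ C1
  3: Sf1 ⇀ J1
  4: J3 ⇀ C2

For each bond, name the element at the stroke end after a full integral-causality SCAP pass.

β0 stroke→J1
β1 stroke→J2
β2 stroke→J3
β3 stroke→Sf1
β4 stroke→J3

β3 stroke→Sf1  (Sf1 fixes flow; stroke at Sf1)
β0 stroke→J1  (J1: bond 3 brought flow, rest push out)
β1 stroke→J2  (J2: last free bond brings effort in)
β2 stroke→J3  (1-jn J3 has f-setter on 1)
β4 stroke→J3  (J3 flow already set via bond 1)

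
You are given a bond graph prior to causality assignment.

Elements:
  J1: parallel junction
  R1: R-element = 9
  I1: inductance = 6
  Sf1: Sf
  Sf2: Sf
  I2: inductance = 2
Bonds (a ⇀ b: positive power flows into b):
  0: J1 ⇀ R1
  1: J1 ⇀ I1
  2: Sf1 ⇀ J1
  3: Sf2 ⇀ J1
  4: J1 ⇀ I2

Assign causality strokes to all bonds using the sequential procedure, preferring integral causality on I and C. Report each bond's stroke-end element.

β2 |Sf1  (source Sf1 imposes f)
β3 |Sf2  (Sf2: flow source, stroke at near end)
β1 |I1  (I1 outputs flow p/I1)
β4 |I2  (I2 outputs flow p/I2)
β0 |J1  (J1: last free bond brings effort in)

bond 0 stroke at J1
bond 1 stroke at I1
bond 2 stroke at Sf1
bond 3 stroke at Sf2
bond 4 stroke at I2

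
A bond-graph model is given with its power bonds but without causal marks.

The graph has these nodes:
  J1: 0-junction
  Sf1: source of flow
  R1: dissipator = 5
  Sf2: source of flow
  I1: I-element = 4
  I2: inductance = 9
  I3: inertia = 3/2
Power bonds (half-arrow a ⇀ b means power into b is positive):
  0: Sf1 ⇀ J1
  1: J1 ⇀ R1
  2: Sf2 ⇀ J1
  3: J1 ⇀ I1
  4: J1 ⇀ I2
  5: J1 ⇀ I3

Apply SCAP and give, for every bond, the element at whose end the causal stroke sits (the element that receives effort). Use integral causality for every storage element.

b0 stroke at Sf1
b1 stroke at J1
b2 stroke at Sf2
b3 stroke at I1
b4 stroke at I2
b5 stroke at I3

#0 |Sf1  (Sf1 (Sf) sets flow on bond)
#2 |Sf2  (Sf2 fixes flow; stroke at Sf2)
#3 |I1  (I1 outputs flow p/I1)
#4 |I2  (prefer integral on I2)
#5 |I3  (I3 outputs flow p/I3)
#1 |J1  (J1 needs exactly one e-in)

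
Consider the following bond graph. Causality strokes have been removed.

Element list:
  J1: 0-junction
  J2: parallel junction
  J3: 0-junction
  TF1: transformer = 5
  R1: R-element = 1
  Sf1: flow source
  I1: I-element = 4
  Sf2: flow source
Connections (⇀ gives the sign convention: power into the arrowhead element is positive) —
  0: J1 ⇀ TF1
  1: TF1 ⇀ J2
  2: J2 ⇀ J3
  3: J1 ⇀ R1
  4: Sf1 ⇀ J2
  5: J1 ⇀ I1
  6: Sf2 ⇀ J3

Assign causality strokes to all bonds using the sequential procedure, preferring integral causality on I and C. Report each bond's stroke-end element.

β4 →Sf1  (Sf1 (Sf) sets flow on bond)
β6 →Sf2  (Sf2: flow source, stroke at near end)
β2 →J3  (only one effort-in slot at J3)
β1 →J2  (only one effort-in slot at J2)
β0 →TF1  (TF1: transformer flips bond 1)
β5 →I1  (I1: I, integral causality)
β3 →J1  (only one effort-in slot at J1)

b0 stroke→TF1
b1 stroke→J2
b2 stroke→J3
b3 stroke→J1
b4 stroke→Sf1
b5 stroke→I1
b6 stroke→Sf2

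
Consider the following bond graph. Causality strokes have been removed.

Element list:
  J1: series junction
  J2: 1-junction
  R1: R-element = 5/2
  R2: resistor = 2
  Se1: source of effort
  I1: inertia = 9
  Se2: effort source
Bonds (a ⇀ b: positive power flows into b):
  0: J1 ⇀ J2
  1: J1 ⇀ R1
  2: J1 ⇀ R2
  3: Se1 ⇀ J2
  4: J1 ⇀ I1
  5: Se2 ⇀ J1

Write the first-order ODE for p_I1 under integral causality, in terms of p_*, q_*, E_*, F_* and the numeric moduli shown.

dp_I1/dt = E_Se1 + E_Se2 - p_I1/2

b3 stroke→J2  (Se1 (Se) sets effort on bond)
b5 stroke→J1  (Se2: effort source, stroke at far end)
b0 stroke→J1  (J2: last free bond brings flow in)
b4 stroke→I1  (prefer integral on I1)
b1 stroke→J1  (common-f at J1 fixed by 4)
b2 stroke→J1  (J1: bond 4 brought flow, rest push out)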